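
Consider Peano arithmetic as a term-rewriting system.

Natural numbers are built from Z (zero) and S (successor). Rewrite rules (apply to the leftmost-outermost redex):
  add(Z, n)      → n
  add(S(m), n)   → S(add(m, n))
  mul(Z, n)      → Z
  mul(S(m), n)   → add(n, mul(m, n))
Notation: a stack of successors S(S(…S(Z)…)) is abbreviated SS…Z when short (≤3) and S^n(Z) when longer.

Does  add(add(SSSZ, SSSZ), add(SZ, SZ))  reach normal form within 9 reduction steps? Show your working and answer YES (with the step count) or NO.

Answer: NO — after 9 steps the term is S(S(S(S(S(add(SZ, add(SZ, SZ))))))), not yet normal

Working:
  start: add(add(SSSZ, SSSZ), add(SZ, SZ))
  step 1: add(S(add(SSZ, SSSZ)), add(SZ, SZ))
  step 2: S(add(add(SSZ, SSSZ), add(SZ, SZ)))
  step 3: S(add(S(add(SZ, SSSZ)), add(SZ, SZ)))
  step 4: S(S(add(add(SZ, SSSZ), add(SZ, SZ))))
  step 5: S(S(add(S(add(Z, SSSZ)), add(SZ, SZ))))
  step 6: S(S(S(add(add(Z, SSSZ), add(SZ, SZ)))))
  step 7: S(S(S(add(SSSZ, add(SZ, SZ)))))
  step 8: S(S(S(S(add(SSZ, add(SZ, SZ))))))
  step 9: S(S(S(S(S(add(SZ, add(SZ, SZ)))))))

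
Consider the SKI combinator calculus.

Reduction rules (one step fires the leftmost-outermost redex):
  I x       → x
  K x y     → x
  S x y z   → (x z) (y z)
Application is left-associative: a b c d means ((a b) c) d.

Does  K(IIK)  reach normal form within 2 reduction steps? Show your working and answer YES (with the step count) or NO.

Answer: YES — reaches normal form KK in 2 ≤ 2 steps

Reduction:
  start: K(IIK)
  [1] K(IK)
  [2] KK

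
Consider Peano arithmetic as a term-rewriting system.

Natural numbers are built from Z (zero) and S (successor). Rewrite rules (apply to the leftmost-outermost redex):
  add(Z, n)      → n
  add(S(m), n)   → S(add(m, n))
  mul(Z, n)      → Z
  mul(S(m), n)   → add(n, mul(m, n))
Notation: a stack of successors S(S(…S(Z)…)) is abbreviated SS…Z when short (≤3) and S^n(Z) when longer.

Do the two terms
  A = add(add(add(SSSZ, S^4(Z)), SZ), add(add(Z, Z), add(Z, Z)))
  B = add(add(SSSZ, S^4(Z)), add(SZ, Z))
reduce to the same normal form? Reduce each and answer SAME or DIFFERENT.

Term A:
  start: add(add(add(SSSZ, S^4(Z)), SZ), add(add(Z, Z), add(Z, Z)))
  →1  add(add(S(add(SSZ, S^4(Z))), SZ), add(add(Z, Z), add(Z, Z)))
  →2  add(S(add(add(SSZ, S^4(Z)), SZ)), add(add(Z, Z), add(Z, Z)))
  →3  S(add(add(add(SSZ, S^4(Z)), SZ), add(add(Z, Z), add(Z, Z))))
  →4  S(add(add(S(add(SZ, S^4(Z))), SZ), add(add(Z, Z), add(Z, Z))))
  →5  S(add(S(add(add(SZ, S^4(Z)), SZ)), add(add(Z, Z), add(Z, Z))))
  →6  S(S(add(add(add(SZ, S^4(Z)), SZ), add(add(Z, Z), add(Z, Z)))))
  →7  S(S(add(add(S(add(Z, S^4(Z))), SZ), add(add(Z, Z), add(Z, Z)))))
  →8  S(S(add(S(add(add(Z, S^4(Z)), SZ)), add(add(Z, Z), add(Z, Z)))))
  →9  S(S(S(add(add(add(Z, S^4(Z)), SZ), add(add(Z, Z), add(Z, Z))))))
  →10  S(S(S(add(add(S^4(Z), SZ), add(add(Z, Z), add(Z, Z))))))
  →11  S(S(S(add(S(add(SSSZ, SZ)), add(add(Z, Z), add(Z, Z))))))
  →12  S(S(S(S(add(add(SSSZ, SZ), add(add(Z, Z), add(Z, Z)))))))
  →13  S(S(S(S(add(S(add(SSZ, SZ)), add(add(Z, Z), add(Z, Z)))))))
  →14  S(S(S(S(S(add(add(SSZ, SZ), add(add(Z, Z), add(Z, Z))))))))
  →15  S(S(S(S(S(add(S(add(SZ, SZ)), add(add(Z, Z), add(Z, Z))))))))
  →16  S(S(S(S(S(S(add(add(SZ, SZ), add(add(Z, Z), add(Z, Z)))))))))
  →17  S(S(S(S(S(S(add(S(add(Z, SZ)), add(add(Z, Z), add(Z, Z)))))))))
  →18  S(S(S(S(S(S(S(add(add(Z, SZ), add(add(Z, Z), add(Z, Z))))))))))
  →19  S(S(S(S(S(S(S(add(SZ, add(add(Z, Z), add(Z, Z))))))))))
  →20  S(S(S(S(S(S(S(S(add(Z, add(add(Z, Z), add(Z, Z)))))))))))
  →21  S(S(S(S(S(S(S(S(add(add(Z, Z), add(Z, Z))))))))))
  →22  S(S(S(S(S(S(S(S(add(Z, add(Z, Z))))))))))
  →23  S(S(S(S(S(S(S(S(add(Z, Z)))))))))
  →24  S^8(Z)

Term B:
  start: add(add(SSSZ, S^4(Z)), add(SZ, Z))
  →1  add(S(add(SSZ, S^4(Z))), add(SZ, Z))
  →2  S(add(add(SSZ, S^4(Z)), add(SZ, Z)))
  →3  S(add(S(add(SZ, S^4(Z))), add(SZ, Z)))
  →4  S(S(add(add(SZ, S^4(Z)), add(SZ, Z))))
  →5  S(S(add(S(add(Z, S^4(Z))), add(SZ, Z))))
  →6  S(S(S(add(add(Z, S^4(Z)), add(SZ, Z)))))
  →7  S(S(S(add(S^4(Z), add(SZ, Z)))))
  →8  S(S(S(S(add(SSSZ, add(SZ, Z))))))
  →9  S(S(S(S(S(add(SSZ, add(SZ, Z)))))))
  →10  S(S(S(S(S(S(add(SZ, add(SZ, Z))))))))
  →11  S(S(S(S(S(S(S(add(Z, add(SZ, Z)))))))))
  →12  S(S(S(S(S(S(S(add(SZ, Z))))))))
  →13  S(S(S(S(S(S(S(S(add(Z, Z)))))))))
  →14  S^8(Z)

Answer: SAME — A ⇓ S^8(Z), B ⇓ S^8(Z)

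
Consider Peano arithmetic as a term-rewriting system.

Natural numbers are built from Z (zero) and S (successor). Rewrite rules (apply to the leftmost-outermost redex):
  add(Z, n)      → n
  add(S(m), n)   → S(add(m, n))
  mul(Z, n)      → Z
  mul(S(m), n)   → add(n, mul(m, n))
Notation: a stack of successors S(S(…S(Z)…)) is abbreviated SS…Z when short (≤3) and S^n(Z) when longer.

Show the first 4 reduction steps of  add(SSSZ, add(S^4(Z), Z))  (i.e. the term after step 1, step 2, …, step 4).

Answer: after 4 steps: S(S(S(add(S^4(Z), Z))))

Reduction:
  start: add(SSSZ, add(S^4(Z), Z))
  →1  S(add(SSZ, add(S^4(Z), Z)))
  →2  S(S(add(SZ, add(S^4(Z), Z))))
  →3  S(S(S(add(Z, add(S^4(Z), Z)))))
  →4  S(S(S(add(S^4(Z), Z))))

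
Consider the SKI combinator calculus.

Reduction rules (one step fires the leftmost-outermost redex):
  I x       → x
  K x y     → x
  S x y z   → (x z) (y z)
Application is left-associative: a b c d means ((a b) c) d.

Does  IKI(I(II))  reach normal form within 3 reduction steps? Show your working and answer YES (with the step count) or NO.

Answer: YES — reaches normal form I in 2 ≤ 3 steps

Derivation:
  start: IKI(I(II))
  step 1: KI(I(II))
  step 2: I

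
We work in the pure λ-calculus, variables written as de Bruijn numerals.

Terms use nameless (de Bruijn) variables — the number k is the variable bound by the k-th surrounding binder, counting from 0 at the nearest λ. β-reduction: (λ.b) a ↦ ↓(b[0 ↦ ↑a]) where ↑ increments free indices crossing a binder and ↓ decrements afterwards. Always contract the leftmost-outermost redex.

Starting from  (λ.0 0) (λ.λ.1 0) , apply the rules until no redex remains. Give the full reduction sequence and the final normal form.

Answer: normal form = λ.λ.1 0  (in 3 steps)

Reduction:
  start: (λ.0 0) (λ.λ.1 0)
  [1] (λ.λ.1 0) (λ.λ.1 0)
  [2] λ.(λ.λ.1 0) 0
  [3] λ.λ.1 0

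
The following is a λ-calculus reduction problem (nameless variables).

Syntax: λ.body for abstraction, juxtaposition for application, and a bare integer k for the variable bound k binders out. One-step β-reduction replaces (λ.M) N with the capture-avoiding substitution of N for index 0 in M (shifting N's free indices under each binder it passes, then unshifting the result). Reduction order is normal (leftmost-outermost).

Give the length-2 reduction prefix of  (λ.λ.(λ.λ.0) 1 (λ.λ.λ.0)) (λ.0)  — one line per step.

  start: (λ.λ.(λ.λ.0) 1 (λ.λ.λ.0)) (λ.0)
  →1  λ.(λ.λ.0) (λ.0) (λ.λ.λ.0)
  →2  λ.(λ.0) (λ.λ.λ.0)

Answer: after 2 steps: λ.(λ.0) (λ.λ.λ.0)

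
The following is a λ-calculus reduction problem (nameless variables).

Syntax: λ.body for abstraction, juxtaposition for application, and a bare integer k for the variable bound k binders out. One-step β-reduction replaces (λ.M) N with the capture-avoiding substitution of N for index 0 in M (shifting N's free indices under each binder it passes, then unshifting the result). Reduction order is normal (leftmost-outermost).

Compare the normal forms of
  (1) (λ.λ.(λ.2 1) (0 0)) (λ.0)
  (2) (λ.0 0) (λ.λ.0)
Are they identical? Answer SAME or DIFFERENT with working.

Answer: SAME — A ⇓ λ.0, B ⇓ λ.0

Derivation:
Term A:
  start: (λ.λ.(λ.2 1) (0 0)) (λ.0)
  step 1: λ.(λ.(λ.0) 1) (0 0)
  step 2: λ.(λ.0) 0
  step 3: λ.0

Term B:
  start: (λ.0 0) (λ.λ.0)
  step 1: (λ.λ.0) (λ.λ.0)
  step 2: λ.0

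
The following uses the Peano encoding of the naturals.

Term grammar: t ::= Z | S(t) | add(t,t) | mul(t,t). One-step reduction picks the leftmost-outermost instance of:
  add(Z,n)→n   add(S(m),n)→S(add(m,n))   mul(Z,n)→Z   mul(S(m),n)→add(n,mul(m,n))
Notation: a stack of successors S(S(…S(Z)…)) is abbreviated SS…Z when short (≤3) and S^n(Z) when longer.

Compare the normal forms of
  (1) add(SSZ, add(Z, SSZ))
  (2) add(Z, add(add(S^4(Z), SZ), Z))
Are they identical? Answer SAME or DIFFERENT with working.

Answer: DIFFERENT — A ⇓ S^4(Z), B ⇓ S^5(Z)

Reduction:
Term A:
  start: add(SSZ, add(Z, SSZ))
  →1  S(add(SZ, add(Z, SSZ)))
  →2  S(S(add(Z, add(Z, SSZ))))
  →3  S(S(add(Z, SSZ)))
  →4  S^4(Z)

Term B:
  start: add(Z, add(add(S^4(Z), SZ), Z))
  →1  add(add(S^4(Z), SZ), Z)
  →2  add(S(add(SSSZ, SZ)), Z)
  →3  S(add(add(SSSZ, SZ), Z))
  →4  S(add(S(add(SSZ, SZ)), Z))
  →5  S(S(add(add(SSZ, SZ), Z)))
  →6  S(S(add(S(add(SZ, SZ)), Z)))
  →7  S(S(S(add(add(SZ, SZ), Z))))
  →8  S(S(S(add(S(add(Z, SZ)), Z))))
  →9  S(S(S(S(add(add(Z, SZ), Z)))))
  →10  S(S(S(S(add(SZ, Z)))))
  →11  S(S(S(S(S(add(Z, Z))))))
  →12  S^5(Z)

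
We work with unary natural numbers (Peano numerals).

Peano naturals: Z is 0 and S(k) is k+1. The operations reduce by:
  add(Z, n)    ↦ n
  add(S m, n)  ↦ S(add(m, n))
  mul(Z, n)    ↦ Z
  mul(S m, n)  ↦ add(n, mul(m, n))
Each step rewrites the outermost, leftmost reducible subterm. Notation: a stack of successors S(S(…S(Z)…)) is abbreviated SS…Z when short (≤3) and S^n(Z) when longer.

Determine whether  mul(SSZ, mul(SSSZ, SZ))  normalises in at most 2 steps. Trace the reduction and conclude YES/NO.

Answer: NO — after 2 steps the term is add(add(SZ, mul(SSZ, SZ)), mul(SZ, mul(SSSZ, SZ))), not yet normal

Derivation:
  start: mul(SSZ, mul(SSSZ, SZ))
  →1  add(mul(SSSZ, SZ), mul(SZ, mul(SSSZ, SZ)))
  →2  add(add(SZ, mul(SSZ, SZ)), mul(SZ, mul(SSSZ, SZ)))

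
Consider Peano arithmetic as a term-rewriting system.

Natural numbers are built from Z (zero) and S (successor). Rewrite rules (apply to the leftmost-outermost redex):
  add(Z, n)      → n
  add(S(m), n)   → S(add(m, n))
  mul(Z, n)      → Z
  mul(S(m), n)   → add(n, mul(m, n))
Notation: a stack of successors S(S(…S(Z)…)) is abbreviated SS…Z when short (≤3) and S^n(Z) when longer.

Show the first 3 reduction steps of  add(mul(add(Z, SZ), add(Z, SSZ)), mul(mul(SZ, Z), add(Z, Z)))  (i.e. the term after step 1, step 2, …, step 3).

Answer: after 3 steps: add(add(SSZ, mul(Z, add(Z, SSZ))), mul(mul(SZ, Z), add(Z, Z)))

Working:
  start: add(mul(add(Z, SZ), add(Z, SSZ)), mul(mul(SZ, Z), add(Z, Z)))
  [1] add(mul(SZ, add(Z, SSZ)), mul(mul(SZ, Z), add(Z, Z)))
  [2] add(add(add(Z, SSZ), mul(Z, add(Z, SSZ))), mul(mul(SZ, Z), add(Z, Z)))
  [3] add(add(SSZ, mul(Z, add(Z, SSZ))), mul(mul(SZ, Z), add(Z, Z)))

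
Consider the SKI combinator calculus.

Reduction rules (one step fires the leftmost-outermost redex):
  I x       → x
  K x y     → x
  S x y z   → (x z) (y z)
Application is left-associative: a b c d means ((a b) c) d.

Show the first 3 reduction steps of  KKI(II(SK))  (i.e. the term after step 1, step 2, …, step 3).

  start: KKI(II(SK))
  step 1: K(II(SK))
  step 2: K(I(SK))
  step 3: K(SK)

Answer: after 3 steps: K(SK)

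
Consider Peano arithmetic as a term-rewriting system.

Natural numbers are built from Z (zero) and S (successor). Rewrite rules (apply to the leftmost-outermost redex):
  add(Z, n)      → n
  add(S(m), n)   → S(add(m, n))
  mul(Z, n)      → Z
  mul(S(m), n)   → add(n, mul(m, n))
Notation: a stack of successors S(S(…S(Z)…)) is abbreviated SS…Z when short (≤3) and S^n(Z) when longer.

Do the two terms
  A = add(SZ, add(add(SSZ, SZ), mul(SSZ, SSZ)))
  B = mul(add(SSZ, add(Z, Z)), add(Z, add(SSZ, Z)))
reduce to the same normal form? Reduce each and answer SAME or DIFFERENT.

Term A:
  start: add(SZ, add(add(SSZ, SZ), mul(SSZ, SSZ)))
  [1] S(add(Z, add(add(SSZ, SZ), mul(SSZ, SSZ))))
  [2] S(add(add(SSZ, SZ), mul(SSZ, SSZ)))
  [3] S(add(S(add(SZ, SZ)), mul(SSZ, SSZ)))
  [4] S(S(add(add(SZ, SZ), mul(SSZ, SSZ))))
  [5] S(S(add(S(add(Z, SZ)), mul(SSZ, SSZ))))
  [6] S(S(S(add(add(Z, SZ), mul(SSZ, SSZ)))))
  [7] S(S(S(add(SZ, mul(SSZ, SSZ)))))
  [8] S(S(S(S(add(Z, mul(SSZ, SSZ))))))
  [9] S(S(S(S(mul(SSZ, SSZ)))))
  [10] S(S(S(S(add(SSZ, mul(SZ, SSZ))))))
  [11] S(S(S(S(S(add(SZ, mul(SZ, SSZ)))))))
  [12] S(S(S(S(S(S(add(Z, mul(SZ, SSZ))))))))
  [13] S(S(S(S(S(S(mul(SZ, SSZ)))))))
  [14] S(S(S(S(S(S(add(SSZ, mul(Z, SSZ))))))))
  [15] S(S(S(S(S(S(S(add(SZ, mul(Z, SSZ)))))))))
  [16] S(S(S(S(S(S(S(S(add(Z, mul(Z, SSZ))))))))))
  [17] S(S(S(S(S(S(S(S(mul(Z, SSZ)))))))))
  [18] S^8(Z)

Term B:
  start: mul(add(SSZ, add(Z, Z)), add(Z, add(SSZ, Z)))
  [1] mul(S(add(SZ, add(Z, Z))), add(Z, add(SSZ, Z)))
  [2] add(add(Z, add(SSZ, Z)), mul(add(SZ, add(Z, Z)), add(Z, add(SSZ, Z))))
  [3] add(add(SSZ, Z), mul(add(SZ, add(Z, Z)), add(Z, add(SSZ, Z))))
  [4] add(S(add(SZ, Z)), mul(add(SZ, add(Z, Z)), add(Z, add(SSZ, Z))))
  [5] S(add(add(SZ, Z), mul(add(SZ, add(Z, Z)), add(Z, add(SSZ, Z)))))
  [6] S(add(S(add(Z, Z)), mul(add(SZ, add(Z, Z)), add(Z, add(SSZ, Z)))))
  [7] S(S(add(add(Z, Z), mul(add(SZ, add(Z, Z)), add(Z, add(SSZ, Z))))))
  [8] S(S(add(Z, mul(add(SZ, add(Z, Z)), add(Z, add(SSZ, Z))))))
  [9] S(S(mul(add(SZ, add(Z, Z)), add(Z, add(SSZ, Z)))))
  [10] S(S(mul(S(add(Z, add(Z, Z))), add(Z, add(SSZ, Z)))))
  [11] S(S(add(add(Z, add(SSZ, Z)), mul(add(Z, add(Z, Z)), add(Z, add(SSZ, Z))))))
  [12] S(S(add(add(SSZ, Z), mul(add(Z, add(Z, Z)), add(Z, add(SSZ, Z))))))
  [13] S(S(add(S(add(SZ, Z)), mul(add(Z, add(Z, Z)), add(Z, add(SSZ, Z))))))
  [14] S(S(S(add(add(SZ, Z), mul(add(Z, add(Z, Z)), add(Z, add(SSZ, Z)))))))
  [15] S(S(S(add(S(add(Z, Z)), mul(add(Z, add(Z, Z)), add(Z, add(SSZ, Z)))))))
  [16] S(S(S(S(add(add(Z, Z), mul(add(Z, add(Z, Z)), add(Z, add(SSZ, Z))))))))
  [17] S(S(S(S(add(Z, mul(add(Z, add(Z, Z)), add(Z, add(SSZ, Z))))))))
  [18] S(S(S(S(mul(add(Z, add(Z, Z)), add(Z, add(SSZ, Z)))))))
  [19] S(S(S(S(mul(add(Z, Z), add(Z, add(SSZ, Z)))))))
  [20] S(S(S(S(mul(Z, add(Z, add(SSZ, Z)))))))
  [21] S^4(Z)

Answer: DIFFERENT — A ⇓ S^8(Z), B ⇓ S^4(Z)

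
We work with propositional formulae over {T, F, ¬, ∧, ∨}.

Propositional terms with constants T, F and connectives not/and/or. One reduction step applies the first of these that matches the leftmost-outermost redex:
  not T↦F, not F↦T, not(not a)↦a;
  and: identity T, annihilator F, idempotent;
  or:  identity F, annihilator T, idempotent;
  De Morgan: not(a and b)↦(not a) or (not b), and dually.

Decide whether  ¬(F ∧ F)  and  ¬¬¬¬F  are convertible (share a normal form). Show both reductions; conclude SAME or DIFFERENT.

Answer: DIFFERENT — A ⇓ T, B ⇓ F

Derivation:
Term A:
  start: ¬(F ∧ F)
  step 1: ¬F ∨ ¬F
  step 2: ¬F
  step 3: T

Term B:
  start: ¬¬¬¬F
  step 1: ¬¬F
  step 2: F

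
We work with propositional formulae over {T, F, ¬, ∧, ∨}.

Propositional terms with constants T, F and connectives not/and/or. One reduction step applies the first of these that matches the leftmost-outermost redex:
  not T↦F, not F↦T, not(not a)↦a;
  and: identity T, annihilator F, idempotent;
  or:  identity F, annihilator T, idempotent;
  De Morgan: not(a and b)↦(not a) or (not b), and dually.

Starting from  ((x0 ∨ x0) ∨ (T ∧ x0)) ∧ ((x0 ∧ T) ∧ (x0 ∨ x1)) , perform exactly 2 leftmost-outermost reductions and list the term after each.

  start: ((x0 ∨ x0) ∨ (T ∧ x0)) ∧ ((x0 ∧ T) ∧ (x0 ∨ x1))
  step 1: (x0 ∨ (T ∧ x0)) ∧ ((x0 ∧ T) ∧ (x0 ∨ x1))
  step 2: (x0 ∨ x0) ∧ ((x0 ∧ T) ∧ (x0 ∨ x1))

Answer: after 2 steps: (x0 ∨ x0) ∧ ((x0 ∧ T) ∧ (x0 ∨ x1))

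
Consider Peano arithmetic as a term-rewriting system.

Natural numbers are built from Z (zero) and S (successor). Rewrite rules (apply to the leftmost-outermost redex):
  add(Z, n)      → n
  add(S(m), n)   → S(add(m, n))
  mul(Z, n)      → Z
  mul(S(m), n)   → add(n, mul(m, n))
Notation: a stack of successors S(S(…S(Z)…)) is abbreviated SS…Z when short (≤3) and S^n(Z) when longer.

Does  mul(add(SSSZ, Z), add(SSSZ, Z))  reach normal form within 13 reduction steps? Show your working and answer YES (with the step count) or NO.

  start: mul(add(SSSZ, Z), add(SSSZ, Z))
  step 1: mul(S(add(SSZ, Z)), add(SSSZ, Z))
  step 2: add(add(SSSZ, Z), mul(add(SSZ, Z), add(SSSZ, Z)))
  step 3: add(S(add(SSZ, Z)), mul(add(SSZ, Z), add(SSSZ, Z)))
  step 4: S(add(add(SSZ, Z), mul(add(SSZ, Z), add(SSSZ, Z))))
  step 5: S(add(S(add(SZ, Z)), mul(add(SSZ, Z), add(SSSZ, Z))))
  step 6: S(S(add(add(SZ, Z), mul(add(SSZ, Z), add(SSSZ, Z)))))
  step 7: S(S(add(S(add(Z, Z)), mul(add(SSZ, Z), add(SSSZ, Z)))))
  step 8: S(S(S(add(add(Z, Z), mul(add(SSZ, Z), add(SSSZ, Z))))))
  step 9: S(S(S(add(Z, mul(add(SSZ, Z), add(SSSZ, Z))))))
  step 10: S(S(S(mul(add(SSZ, Z), add(SSSZ, Z)))))
  step 11: S(S(S(mul(S(add(SZ, Z)), add(SSSZ, Z)))))
  step 12: S(S(S(add(add(SSSZ, Z), mul(add(SZ, Z), add(SSSZ, Z))))))
  step 13: S(S(S(add(S(add(SSZ, Z)), mul(add(SZ, Z), add(SSSZ, Z))))))

Answer: NO — after 13 steps the term is S(S(S(add(S(add(SSZ, Z)), mul(add(SZ, Z), add(SSSZ, Z)))))), not yet normal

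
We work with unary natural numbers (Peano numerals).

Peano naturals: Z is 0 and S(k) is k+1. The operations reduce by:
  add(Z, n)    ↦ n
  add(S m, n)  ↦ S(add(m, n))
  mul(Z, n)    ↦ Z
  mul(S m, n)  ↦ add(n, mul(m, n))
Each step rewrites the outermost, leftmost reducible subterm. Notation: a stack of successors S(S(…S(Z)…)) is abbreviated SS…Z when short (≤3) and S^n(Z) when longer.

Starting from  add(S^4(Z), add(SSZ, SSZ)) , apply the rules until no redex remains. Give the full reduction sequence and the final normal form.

  start: add(S^4(Z), add(SSZ, SSZ))
  →1  S(add(SSSZ, add(SSZ, SSZ)))
  →2  S(S(add(SSZ, add(SSZ, SSZ))))
  →3  S(S(S(add(SZ, add(SSZ, SSZ)))))
  →4  S(S(S(S(add(Z, add(SSZ, SSZ))))))
  →5  S(S(S(S(add(SSZ, SSZ)))))
  →6  S(S(S(S(S(add(SZ, SSZ))))))
  →7  S(S(S(S(S(S(add(Z, SSZ)))))))
  →8  S^8(Z)

Answer: normal form = S^8(Z)  (in 8 steps)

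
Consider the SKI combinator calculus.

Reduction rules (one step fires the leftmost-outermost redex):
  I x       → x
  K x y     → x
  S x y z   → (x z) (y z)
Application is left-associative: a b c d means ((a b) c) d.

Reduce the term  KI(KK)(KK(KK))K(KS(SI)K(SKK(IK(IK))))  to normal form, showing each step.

Answer: normal form = K  (in 4 steps)

Working:
  start: KI(KK)(KK(KK))K(KS(SI)K(SKK(IK(IK))))
  →1  I(KK(KK))K(KS(SI)K(SKK(IK(IK))))
  →2  KK(KK)K(KS(SI)K(SKK(IK(IK))))
  →3  KK(KS(SI)K(SKK(IK(IK))))
  →4  K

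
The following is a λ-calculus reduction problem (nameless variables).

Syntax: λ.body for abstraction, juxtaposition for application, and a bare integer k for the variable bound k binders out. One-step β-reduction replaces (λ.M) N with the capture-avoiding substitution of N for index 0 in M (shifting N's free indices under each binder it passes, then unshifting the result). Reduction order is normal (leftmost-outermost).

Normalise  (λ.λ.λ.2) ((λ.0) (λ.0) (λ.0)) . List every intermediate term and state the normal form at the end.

  start: (λ.λ.λ.2) ((λ.0) (λ.0) (λ.0))
  [1] λ.λ.(λ.0) (λ.0) (λ.0)
  [2] λ.λ.(λ.0) (λ.0)
  [3] λ.λ.λ.0

Answer: normal form = λ.λ.λ.0  (in 3 steps)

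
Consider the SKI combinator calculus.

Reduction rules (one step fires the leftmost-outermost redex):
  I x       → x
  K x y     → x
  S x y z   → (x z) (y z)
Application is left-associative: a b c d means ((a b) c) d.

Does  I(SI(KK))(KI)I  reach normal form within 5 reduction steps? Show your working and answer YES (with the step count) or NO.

Answer: YES — reaches normal form I in 5 ≤ 5 steps

Working:
  start: I(SI(KK))(KI)I
  [1] SI(KK)(KI)I
  [2] I(KI)(KK(KI))I
  [3] KI(KK(KI))I
  [4] II
  [5] I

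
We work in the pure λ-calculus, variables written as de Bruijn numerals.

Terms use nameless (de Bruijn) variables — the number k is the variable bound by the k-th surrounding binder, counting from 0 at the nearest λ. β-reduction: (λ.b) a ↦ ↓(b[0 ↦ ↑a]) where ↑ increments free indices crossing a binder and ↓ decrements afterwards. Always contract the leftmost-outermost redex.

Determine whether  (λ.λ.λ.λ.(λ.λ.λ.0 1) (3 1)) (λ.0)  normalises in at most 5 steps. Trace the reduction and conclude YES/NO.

  start: (λ.λ.λ.λ.(λ.λ.λ.0 1) (3 1)) (λ.0)
  [1] λ.λ.λ.(λ.λ.λ.0 1) ((λ.0) 1)
  [2] λ.λ.λ.λ.λ.0 1

Answer: YES — reaches normal form λ.λ.λ.λ.λ.0 1 in 2 ≤ 5 steps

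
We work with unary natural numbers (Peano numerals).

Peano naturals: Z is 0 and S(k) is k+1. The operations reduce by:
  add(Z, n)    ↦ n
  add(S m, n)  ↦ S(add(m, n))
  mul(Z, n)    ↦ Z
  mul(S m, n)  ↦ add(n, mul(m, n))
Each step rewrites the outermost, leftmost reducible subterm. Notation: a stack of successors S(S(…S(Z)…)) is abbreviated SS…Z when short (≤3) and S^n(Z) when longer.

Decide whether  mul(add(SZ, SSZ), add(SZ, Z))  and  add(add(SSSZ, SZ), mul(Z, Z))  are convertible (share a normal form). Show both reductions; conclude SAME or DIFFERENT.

Term A:
  start: mul(add(SZ, SSZ), add(SZ, Z))
  [1] mul(S(add(Z, SSZ)), add(SZ, Z))
  [2] add(add(SZ, Z), mul(add(Z, SSZ), add(SZ, Z)))
  [3] add(S(add(Z, Z)), mul(add(Z, SSZ), add(SZ, Z)))
  [4] S(add(add(Z, Z), mul(add(Z, SSZ), add(SZ, Z))))
  [5] S(add(Z, mul(add(Z, SSZ), add(SZ, Z))))
  [6] S(mul(add(Z, SSZ), add(SZ, Z)))
  [7] S(mul(SSZ, add(SZ, Z)))
  [8] S(add(add(SZ, Z), mul(SZ, add(SZ, Z))))
  [9] S(add(S(add(Z, Z)), mul(SZ, add(SZ, Z))))
  [10] S(S(add(add(Z, Z), mul(SZ, add(SZ, Z)))))
  [11] S(S(add(Z, mul(SZ, add(SZ, Z)))))
  [12] S(S(mul(SZ, add(SZ, Z))))
  [13] S(S(add(add(SZ, Z), mul(Z, add(SZ, Z)))))
  [14] S(S(add(S(add(Z, Z)), mul(Z, add(SZ, Z)))))
  [15] S(S(S(add(add(Z, Z), mul(Z, add(SZ, Z))))))
  [16] S(S(S(add(Z, mul(Z, add(SZ, Z))))))
  [17] S(S(S(mul(Z, add(SZ, Z)))))
  [18] SSSZ

Term B:
  start: add(add(SSSZ, SZ), mul(Z, Z))
  [1] add(S(add(SSZ, SZ)), mul(Z, Z))
  [2] S(add(add(SSZ, SZ), mul(Z, Z)))
  [3] S(add(S(add(SZ, SZ)), mul(Z, Z)))
  [4] S(S(add(add(SZ, SZ), mul(Z, Z))))
  [5] S(S(add(S(add(Z, SZ)), mul(Z, Z))))
  [6] S(S(S(add(add(Z, SZ), mul(Z, Z)))))
  [7] S(S(S(add(SZ, mul(Z, Z)))))
  [8] S(S(S(S(add(Z, mul(Z, Z))))))
  [9] S(S(S(S(mul(Z, Z)))))
  [10] S^4(Z)

Answer: DIFFERENT — A ⇓ SSSZ, B ⇓ S^4(Z)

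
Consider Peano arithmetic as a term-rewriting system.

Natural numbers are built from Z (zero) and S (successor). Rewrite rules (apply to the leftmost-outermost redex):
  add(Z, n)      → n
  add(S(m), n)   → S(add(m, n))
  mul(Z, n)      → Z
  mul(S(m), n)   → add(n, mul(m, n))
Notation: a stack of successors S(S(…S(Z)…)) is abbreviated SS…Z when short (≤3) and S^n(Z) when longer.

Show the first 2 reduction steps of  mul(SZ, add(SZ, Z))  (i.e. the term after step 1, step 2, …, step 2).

  start: mul(SZ, add(SZ, Z))
  [1] add(add(SZ, Z), mul(Z, add(SZ, Z)))
  [2] add(S(add(Z, Z)), mul(Z, add(SZ, Z)))

Answer: after 2 steps: add(S(add(Z, Z)), mul(Z, add(SZ, Z)))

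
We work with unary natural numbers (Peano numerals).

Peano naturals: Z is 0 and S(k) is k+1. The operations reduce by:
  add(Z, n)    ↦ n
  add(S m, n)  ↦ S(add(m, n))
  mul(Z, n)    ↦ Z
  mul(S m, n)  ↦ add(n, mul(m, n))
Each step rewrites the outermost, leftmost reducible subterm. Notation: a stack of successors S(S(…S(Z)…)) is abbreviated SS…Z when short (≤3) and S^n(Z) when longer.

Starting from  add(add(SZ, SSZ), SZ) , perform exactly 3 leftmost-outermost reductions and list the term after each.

Answer: after 3 steps: S(add(SSZ, SZ))

Working:
  start: add(add(SZ, SSZ), SZ)
  step 1: add(S(add(Z, SSZ)), SZ)
  step 2: S(add(add(Z, SSZ), SZ))
  step 3: S(add(SSZ, SZ))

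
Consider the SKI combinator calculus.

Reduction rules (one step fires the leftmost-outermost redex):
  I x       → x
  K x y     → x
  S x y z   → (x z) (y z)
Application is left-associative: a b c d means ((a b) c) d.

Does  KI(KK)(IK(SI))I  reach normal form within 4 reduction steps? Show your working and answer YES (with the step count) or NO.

Answer: YES — reaches normal form SI in 4 ≤ 4 steps

Derivation:
  start: KI(KK)(IK(SI))I
  [1] I(IK(SI))I
  [2] IK(SI)I
  [3] K(SI)I
  [4] SI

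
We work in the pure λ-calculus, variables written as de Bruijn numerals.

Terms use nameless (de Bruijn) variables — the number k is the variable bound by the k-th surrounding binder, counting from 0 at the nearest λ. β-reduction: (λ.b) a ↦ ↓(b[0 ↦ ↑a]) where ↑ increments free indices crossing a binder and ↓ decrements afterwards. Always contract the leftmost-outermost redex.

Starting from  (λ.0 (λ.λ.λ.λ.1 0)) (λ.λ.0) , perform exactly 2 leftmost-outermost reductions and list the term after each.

  start: (λ.0 (λ.λ.λ.λ.1 0)) (λ.λ.0)
  →1  (λ.λ.0) (λ.λ.λ.λ.1 0)
  →2  λ.0

Answer: after 2 steps: λ.0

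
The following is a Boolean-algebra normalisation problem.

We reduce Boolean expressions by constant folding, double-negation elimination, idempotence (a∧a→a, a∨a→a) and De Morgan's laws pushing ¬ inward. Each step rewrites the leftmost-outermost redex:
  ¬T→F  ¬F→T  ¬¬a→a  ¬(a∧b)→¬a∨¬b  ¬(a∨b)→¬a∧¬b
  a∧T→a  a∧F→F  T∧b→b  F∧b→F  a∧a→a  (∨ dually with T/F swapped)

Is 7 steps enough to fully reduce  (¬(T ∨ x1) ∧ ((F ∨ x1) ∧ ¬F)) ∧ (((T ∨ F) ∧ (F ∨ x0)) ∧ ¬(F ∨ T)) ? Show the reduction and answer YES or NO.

Answer: YES — reaches normal form F in 5 ≤ 7 steps

Working:
  start: (¬(T ∨ x1) ∧ ((F ∨ x1) ∧ ¬F)) ∧ (((T ∨ F) ∧ (F ∨ x0)) ∧ ¬(F ∨ T))
  [1] ((¬T ∧ ¬x1) ∧ ((F ∨ x1) ∧ ¬F)) ∧ (((T ∨ F) ∧ (F ∨ x0)) ∧ ¬(F ∨ T))
  [2] ((F ∧ ¬x1) ∧ ((F ∨ x1) ∧ ¬F)) ∧ (((T ∨ F) ∧ (F ∨ x0)) ∧ ¬(F ∨ T))
  [3] (F ∧ ((F ∨ x1) ∧ ¬F)) ∧ (((T ∨ F) ∧ (F ∨ x0)) ∧ ¬(F ∨ T))
  [4] F ∧ (((T ∨ F) ∧ (F ∨ x0)) ∧ ¬(F ∨ T))
  [5] F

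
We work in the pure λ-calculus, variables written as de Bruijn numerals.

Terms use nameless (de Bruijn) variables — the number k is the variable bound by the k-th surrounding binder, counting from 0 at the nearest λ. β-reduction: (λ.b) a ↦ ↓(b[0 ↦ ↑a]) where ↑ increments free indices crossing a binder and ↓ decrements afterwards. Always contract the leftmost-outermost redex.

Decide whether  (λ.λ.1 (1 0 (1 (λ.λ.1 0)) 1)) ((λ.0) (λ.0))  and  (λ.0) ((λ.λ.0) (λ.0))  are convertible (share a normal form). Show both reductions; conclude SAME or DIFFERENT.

Answer: DIFFERENT — A ⇓ λ.0 (λ.λ.1 0) (λ.0), B ⇓ λ.0

Derivation:
Term A:
  start: (λ.λ.1 (1 0 (1 (λ.λ.1 0)) 1)) ((λ.0) (λ.0))
  [1] λ.(λ.0) (λ.0) ((λ.0) (λ.0) 0 ((λ.0) (λ.0) (λ.λ.1 0)) ((λ.0) (λ.0)))
  [2] λ.(λ.0) ((λ.0) (λ.0) 0 ((λ.0) (λ.0) (λ.λ.1 0)) ((λ.0) (λ.0)))
  [3] λ.(λ.0) (λ.0) 0 ((λ.0) (λ.0) (λ.λ.1 0)) ((λ.0) (λ.0))
  [4] λ.(λ.0) 0 ((λ.0) (λ.0) (λ.λ.1 0)) ((λ.0) (λ.0))
  [5] λ.0 ((λ.0) (λ.0) (λ.λ.1 0)) ((λ.0) (λ.0))
  [6] λ.0 ((λ.0) (λ.λ.1 0)) ((λ.0) (λ.0))
  [7] λ.0 (λ.λ.1 0) ((λ.0) (λ.0))
  [8] λ.0 (λ.λ.1 0) (λ.0)

Term B:
  start: (λ.0) ((λ.λ.0) (λ.0))
  [1] (λ.λ.0) (λ.0)
  [2] λ.0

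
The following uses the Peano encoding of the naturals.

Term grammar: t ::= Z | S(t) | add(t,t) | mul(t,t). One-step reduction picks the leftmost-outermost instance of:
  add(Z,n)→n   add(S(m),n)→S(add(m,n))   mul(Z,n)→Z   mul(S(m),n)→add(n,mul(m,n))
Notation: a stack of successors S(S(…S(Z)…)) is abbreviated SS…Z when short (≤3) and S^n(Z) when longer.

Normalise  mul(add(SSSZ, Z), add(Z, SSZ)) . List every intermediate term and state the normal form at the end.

Answer: normal form = S^6(Z)  (in 20 steps)

Derivation:
  start: mul(add(SSSZ, Z), add(Z, SSZ))
  →1  mul(S(add(SSZ, Z)), add(Z, SSZ))
  →2  add(add(Z, SSZ), mul(add(SSZ, Z), add(Z, SSZ)))
  →3  add(SSZ, mul(add(SSZ, Z), add(Z, SSZ)))
  →4  S(add(SZ, mul(add(SSZ, Z), add(Z, SSZ))))
  →5  S(S(add(Z, mul(add(SSZ, Z), add(Z, SSZ)))))
  →6  S(S(mul(add(SSZ, Z), add(Z, SSZ))))
  →7  S(S(mul(S(add(SZ, Z)), add(Z, SSZ))))
  →8  S(S(add(add(Z, SSZ), mul(add(SZ, Z), add(Z, SSZ)))))
  →9  S(S(add(SSZ, mul(add(SZ, Z), add(Z, SSZ)))))
  →10  S(S(S(add(SZ, mul(add(SZ, Z), add(Z, SSZ))))))
  →11  S(S(S(S(add(Z, mul(add(SZ, Z), add(Z, SSZ)))))))
  →12  S(S(S(S(mul(add(SZ, Z), add(Z, SSZ))))))
  →13  S(S(S(S(mul(S(add(Z, Z)), add(Z, SSZ))))))
  →14  S(S(S(S(add(add(Z, SSZ), mul(add(Z, Z), add(Z, SSZ)))))))
  →15  S(S(S(S(add(SSZ, mul(add(Z, Z), add(Z, SSZ)))))))
  →16  S(S(S(S(S(add(SZ, mul(add(Z, Z), add(Z, SSZ))))))))
  →17  S(S(S(S(S(S(add(Z, mul(add(Z, Z), add(Z, SSZ)))))))))
  →18  S(S(S(S(S(S(mul(add(Z, Z), add(Z, SSZ))))))))
  →19  S(S(S(S(S(S(mul(Z, add(Z, SSZ))))))))
  →20  S^6(Z)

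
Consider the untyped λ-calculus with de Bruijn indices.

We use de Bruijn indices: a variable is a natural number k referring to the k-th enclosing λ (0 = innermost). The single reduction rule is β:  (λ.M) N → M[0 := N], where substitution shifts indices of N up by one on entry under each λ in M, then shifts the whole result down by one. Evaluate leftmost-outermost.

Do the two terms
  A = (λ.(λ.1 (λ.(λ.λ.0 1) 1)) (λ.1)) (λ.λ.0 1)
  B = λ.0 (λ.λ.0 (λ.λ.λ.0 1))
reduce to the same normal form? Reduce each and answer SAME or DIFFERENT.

Term A:
  start: (λ.(λ.1 (λ.(λ.λ.0 1) 1)) (λ.1)) (λ.λ.0 1)
  step 1: (λ.(λ.λ.0 1) (λ.(λ.λ.0 1) 1)) (λ.λ.λ.0 1)
  step 2: (λ.λ.0 1) (λ.(λ.λ.0 1) (λ.λ.λ.0 1))
  step 3: λ.0 (λ.(λ.λ.0 1) (λ.λ.λ.0 1))
  step 4: λ.0 (λ.λ.0 (λ.λ.λ.0 1))

Term B:
  start: λ.0 (λ.λ.0 (λ.λ.λ.0 1))

Answer: SAME — A ⇓ λ.0 (λ.λ.0 (λ.λ.λ.0 1)), B ⇓ λ.0 (λ.λ.0 (λ.λ.λ.0 1))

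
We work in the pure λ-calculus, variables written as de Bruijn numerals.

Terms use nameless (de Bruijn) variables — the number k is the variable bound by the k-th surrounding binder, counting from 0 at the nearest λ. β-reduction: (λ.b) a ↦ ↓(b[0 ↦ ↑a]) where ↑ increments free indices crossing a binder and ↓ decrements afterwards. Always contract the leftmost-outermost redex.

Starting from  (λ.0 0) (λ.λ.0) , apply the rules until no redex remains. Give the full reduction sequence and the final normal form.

Answer: normal form = λ.0  (in 2 steps)

Working:
  start: (λ.0 0) (λ.λ.0)
  →1  (λ.λ.0) (λ.λ.0)
  →2  λ.0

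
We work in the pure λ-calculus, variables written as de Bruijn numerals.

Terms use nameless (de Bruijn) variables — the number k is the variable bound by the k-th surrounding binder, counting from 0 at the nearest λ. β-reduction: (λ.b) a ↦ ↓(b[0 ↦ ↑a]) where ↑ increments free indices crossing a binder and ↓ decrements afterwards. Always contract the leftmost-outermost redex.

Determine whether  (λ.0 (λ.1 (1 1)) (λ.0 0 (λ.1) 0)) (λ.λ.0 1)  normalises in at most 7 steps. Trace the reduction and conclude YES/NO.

  start: (λ.0 (λ.1 (1 1)) (λ.0 0 (λ.1) 0)) (λ.λ.0 1)
  →1  (λ.λ.0 1) (λ.(λ.λ.0 1) ((λ.λ.0 1) (λ.λ.0 1))) (λ.0 0 (λ.1) 0)
  →2  (λ.0 (λ.(λ.λ.0 1) ((λ.λ.0 1) (λ.λ.0 1)))) (λ.0 0 (λ.1) 0)
  →3  (λ.0 0 (λ.1) 0) (λ.(λ.λ.0 1) ((λ.λ.0 1) (λ.λ.0 1)))
  →4  (λ.(λ.λ.0 1) ((λ.λ.0 1) (λ.λ.0 1))) (λ.(λ.λ.0 1) ((λ.λ.0 1) (λ.λ.0 1))) (λ.λ.(λ.λ.0 1) ((λ.λ.0 1) (λ.λ.0 1))) (λ.(λ.λ.0 1) ((λ.λ.0 1) (λ.λ.0 1)))
  →5  (λ.λ.0 1) ((λ.λ.0 1) (λ.λ.0 1)) (λ.λ.(λ.λ.0 1) ((λ.λ.0 1) (λ.λ.0 1))) (λ.(λ.λ.0 1) ((λ.λ.0 1) (λ.λ.0 1)))
  →6  (λ.0 ((λ.λ.0 1) (λ.λ.0 1))) (λ.λ.(λ.λ.0 1) ((λ.λ.0 1) (λ.λ.0 1))) (λ.(λ.λ.0 1) ((λ.λ.0 1) (λ.λ.0 1)))
  →7  (λ.λ.(λ.λ.0 1) ((λ.λ.0 1) (λ.λ.0 1))) ((λ.λ.0 1) (λ.λ.0 1)) (λ.(λ.λ.0 1) ((λ.λ.0 1) (λ.λ.0 1)))

Answer: NO — after 7 steps the term is (λ.λ.(λ.λ.0 1) ((λ.λ.0 1) (λ.λ.0 1))) ((λ.λ.0 1) (λ.λ.0 1)) (λ.(λ.λ.0 1) ((λ.λ.0 1) (λ.λ.0 1))), not yet normal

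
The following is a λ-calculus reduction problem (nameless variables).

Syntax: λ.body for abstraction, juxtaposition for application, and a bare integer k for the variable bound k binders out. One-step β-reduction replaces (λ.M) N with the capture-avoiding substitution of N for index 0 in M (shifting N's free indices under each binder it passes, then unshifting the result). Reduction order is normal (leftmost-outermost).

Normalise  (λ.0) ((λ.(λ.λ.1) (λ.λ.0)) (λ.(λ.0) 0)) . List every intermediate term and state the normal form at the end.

  start: (λ.0) ((λ.(λ.λ.1) (λ.λ.0)) (λ.(λ.0) 0))
  [1] (λ.(λ.λ.1) (λ.λ.0)) (λ.(λ.0) 0)
  [2] (λ.λ.1) (λ.λ.0)
  [3] λ.λ.λ.0

Answer: normal form = λ.λ.λ.0  (in 3 steps)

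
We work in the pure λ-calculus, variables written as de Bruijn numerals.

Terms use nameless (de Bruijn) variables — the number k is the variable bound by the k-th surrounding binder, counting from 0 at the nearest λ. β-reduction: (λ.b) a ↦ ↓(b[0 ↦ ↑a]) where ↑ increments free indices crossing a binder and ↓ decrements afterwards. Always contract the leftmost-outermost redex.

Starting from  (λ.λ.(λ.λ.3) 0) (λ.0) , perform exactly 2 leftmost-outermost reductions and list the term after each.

Answer: after 2 steps: λ.λ.λ.0

Reduction:
  start: (λ.λ.(λ.λ.3) 0) (λ.0)
  [1] λ.(λ.λ.λ.0) 0
  [2] λ.λ.λ.0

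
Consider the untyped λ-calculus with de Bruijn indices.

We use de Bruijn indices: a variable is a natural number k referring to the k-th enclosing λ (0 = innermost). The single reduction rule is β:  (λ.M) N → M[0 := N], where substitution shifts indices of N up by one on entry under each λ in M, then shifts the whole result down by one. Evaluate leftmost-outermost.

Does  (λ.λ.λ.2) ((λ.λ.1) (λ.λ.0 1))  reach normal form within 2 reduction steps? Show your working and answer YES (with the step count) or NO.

Answer: YES — reaches normal form λ.λ.λ.λ.λ.0 1 in 2 ≤ 2 steps

Working:
  start: (λ.λ.λ.2) ((λ.λ.1) (λ.λ.0 1))
  →1  λ.λ.(λ.λ.1) (λ.λ.0 1)
  →2  λ.λ.λ.λ.λ.0 1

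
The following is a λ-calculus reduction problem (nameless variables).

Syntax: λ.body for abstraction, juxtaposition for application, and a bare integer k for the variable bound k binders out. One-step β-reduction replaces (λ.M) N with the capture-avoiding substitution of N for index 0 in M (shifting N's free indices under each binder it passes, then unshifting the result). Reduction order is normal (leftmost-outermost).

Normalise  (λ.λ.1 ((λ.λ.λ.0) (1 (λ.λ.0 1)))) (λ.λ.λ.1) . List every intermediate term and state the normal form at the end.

  start: (λ.λ.1 ((λ.λ.λ.0) (1 (λ.λ.0 1)))) (λ.λ.λ.1)
  step 1: λ.(λ.λ.λ.1) ((λ.λ.λ.0) ((λ.λ.λ.1) (λ.λ.0 1)))
  step 2: λ.λ.λ.1

Answer: normal form = λ.λ.λ.1  (in 2 steps)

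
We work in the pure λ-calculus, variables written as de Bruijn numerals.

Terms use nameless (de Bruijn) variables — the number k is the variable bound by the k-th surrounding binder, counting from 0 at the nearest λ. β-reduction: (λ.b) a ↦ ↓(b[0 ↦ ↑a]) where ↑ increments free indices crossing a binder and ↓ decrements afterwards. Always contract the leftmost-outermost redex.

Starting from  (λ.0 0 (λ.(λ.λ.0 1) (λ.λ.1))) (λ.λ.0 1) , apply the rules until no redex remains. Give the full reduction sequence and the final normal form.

  start: (λ.0 0 (λ.(λ.λ.0 1) (λ.λ.1))) (λ.λ.0 1)
  [1] (λ.λ.0 1) (λ.λ.0 1) (λ.(λ.λ.0 1) (λ.λ.1))
  [2] (λ.0 (λ.λ.0 1)) (λ.(λ.λ.0 1) (λ.λ.1))
  [3] (λ.(λ.λ.0 1) (λ.λ.1)) (λ.λ.0 1)
  [4] (λ.λ.0 1) (λ.λ.1)
  [5] λ.0 (λ.λ.1)

Answer: normal form = λ.0 (λ.λ.1)  (in 5 steps)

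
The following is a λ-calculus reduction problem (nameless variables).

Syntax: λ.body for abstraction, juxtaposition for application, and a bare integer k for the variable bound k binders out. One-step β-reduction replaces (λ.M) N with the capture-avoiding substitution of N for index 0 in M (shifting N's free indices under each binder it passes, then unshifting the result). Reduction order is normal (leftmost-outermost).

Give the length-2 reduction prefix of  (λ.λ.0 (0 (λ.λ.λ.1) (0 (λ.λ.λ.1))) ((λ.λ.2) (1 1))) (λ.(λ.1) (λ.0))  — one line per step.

  start: (λ.λ.0 (0 (λ.λ.λ.1) (0 (λ.λ.λ.1))) ((λ.λ.2) (1 1))) (λ.(λ.1) (λ.0))
  [1] λ.0 (0 (λ.λ.λ.1) (0 (λ.λ.λ.1))) ((λ.λ.2) ((λ.(λ.1) (λ.0)) (λ.(λ.1) (λ.0))))
  [2] λ.0 (0 (λ.λ.λ.1) (0 (λ.λ.λ.1))) (λ.1)

Answer: after 2 steps: λ.0 (0 (λ.λ.λ.1) (0 (λ.λ.λ.1))) (λ.1)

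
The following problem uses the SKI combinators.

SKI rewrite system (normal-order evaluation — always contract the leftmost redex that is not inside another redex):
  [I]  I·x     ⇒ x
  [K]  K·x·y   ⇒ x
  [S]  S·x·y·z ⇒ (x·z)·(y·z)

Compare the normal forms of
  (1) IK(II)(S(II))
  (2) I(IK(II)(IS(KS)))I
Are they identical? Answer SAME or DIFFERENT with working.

Term A:
  start: IK(II)(S(II))
  step 1: K(II)(S(II))
  step 2: II
  step 3: I

Term B:
  start: I(IK(II)(IS(KS)))I
  step 1: IK(II)(IS(KS))I
  step 2: K(II)(IS(KS))I
  step 3: III
  step 4: II
  step 5: I

Answer: SAME — A ⇓ I, B ⇓ I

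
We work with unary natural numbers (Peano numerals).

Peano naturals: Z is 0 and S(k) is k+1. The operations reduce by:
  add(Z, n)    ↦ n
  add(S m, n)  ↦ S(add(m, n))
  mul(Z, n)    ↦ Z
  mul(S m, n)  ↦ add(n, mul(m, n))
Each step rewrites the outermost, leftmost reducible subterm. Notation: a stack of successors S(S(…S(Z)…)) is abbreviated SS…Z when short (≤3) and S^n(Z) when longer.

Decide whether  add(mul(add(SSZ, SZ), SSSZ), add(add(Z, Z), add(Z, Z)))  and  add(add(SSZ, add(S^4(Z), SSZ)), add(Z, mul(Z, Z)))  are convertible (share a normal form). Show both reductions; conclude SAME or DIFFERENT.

Term A:
  start: add(mul(add(SSZ, SZ), SSSZ), add(add(Z, Z), add(Z, Z)))
  →1  add(mul(S(add(SZ, SZ)), SSSZ), add(add(Z, Z), add(Z, Z)))
  →2  add(add(SSSZ, mul(add(SZ, SZ), SSSZ)), add(add(Z, Z), add(Z, Z)))
  →3  add(S(add(SSZ, mul(add(SZ, SZ), SSSZ))), add(add(Z, Z), add(Z, Z)))
  →4  S(add(add(SSZ, mul(add(SZ, SZ), SSSZ)), add(add(Z, Z), add(Z, Z))))
  →5  S(add(S(add(SZ, mul(add(SZ, SZ), SSSZ))), add(add(Z, Z), add(Z, Z))))
  →6  S(S(add(add(SZ, mul(add(SZ, SZ), SSSZ)), add(add(Z, Z), add(Z, Z)))))
  →7  S(S(add(S(add(Z, mul(add(SZ, SZ), SSSZ))), add(add(Z, Z), add(Z, Z)))))
  →8  S(S(S(add(add(Z, mul(add(SZ, SZ), SSSZ)), add(add(Z, Z), add(Z, Z))))))
  →9  S(S(S(add(mul(add(SZ, SZ), SSSZ), add(add(Z, Z), add(Z, Z))))))
  →10  S(S(S(add(mul(S(add(Z, SZ)), SSSZ), add(add(Z, Z), add(Z, Z))))))
  →11  S(S(S(add(add(SSSZ, mul(add(Z, SZ), SSSZ)), add(add(Z, Z), add(Z, Z))))))
  →12  S(S(S(add(S(add(SSZ, mul(add(Z, SZ), SSSZ))), add(add(Z, Z), add(Z, Z))))))
  →13  S(S(S(S(add(add(SSZ, mul(add(Z, SZ), SSSZ)), add(add(Z, Z), add(Z, Z)))))))
  →14  S(S(S(S(add(S(add(SZ, mul(add(Z, SZ), SSSZ))), add(add(Z, Z), add(Z, Z)))))))
  →15  S(S(S(S(S(add(add(SZ, mul(add(Z, SZ), SSSZ)), add(add(Z, Z), add(Z, Z))))))))
  →16  S(S(S(S(S(add(S(add(Z, mul(add(Z, SZ), SSSZ))), add(add(Z, Z), add(Z, Z))))))))
  →17  S(S(S(S(S(S(add(add(Z, mul(add(Z, SZ), SSSZ)), add(add(Z, Z), add(Z, Z)))))))))
  →18  S(S(S(S(S(S(add(mul(add(Z, SZ), SSSZ), add(add(Z, Z), add(Z, Z)))))))))
  →19  S(S(S(S(S(S(add(mul(SZ, SSSZ), add(add(Z, Z), add(Z, Z)))))))))
  →20  S(S(S(S(S(S(add(add(SSSZ, mul(Z, SSSZ)), add(add(Z, Z), add(Z, Z)))))))))
  →21  S(S(S(S(S(S(add(S(add(SSZ, mul(Z, SSSZ))), add(add(Z, Z), add(Z, Z)))))))))
  →22  S(S(S(S(S(S(S(add(add(SSZ, mul(Z, SSSZ)), add(add(Z, Z), add(Z, Z))))))))))
  →23  S(S(S(S(S(S(S(add(S(add(SZ, mul(Z, SSSZ))), add(add(Z, Z), add(Z, Z))))))))))
  →24  S(S(S(S(S(S(S(S(add(add(SZ, mul(Z, SSSZ)), add(add(Z, Z), add(Z, Z)))))))))))
  →25  S(S(S(S(S(S(S(S(add(S(add(Z, mul(Z, SSSZ))), add(add(Z, Z), add(Z, Z)))))))))))
  →26  S(S(S(S(S(S(S(S(S(add(add(Z, mul(Z, SSSZ)), add(add(Z, Z), add(Z, Z))))))))))))
  →27  S(S(S(S(S(S(S(S(S(add(mul(Z, SSSZ), add(add(Z, Z), add(Z, Z))))))))))))
  →28  S(S(S(S(S(S(S(S(S(add(Z, add(add(Z, Z), add(Z, Z))))))))))))
  →29  S(S(S(S(S(S(S(S(S(add(add(Z, Z), add(Z, Z)))))))))))
  →30  S(S(S(S(S(S(S(S(S(add(Z, add(Z, Z)))))))))))
  →31  S(S(S(S(S(S(S(S(S(add(Z, Z))))))))))
  →32  S^9(Z)

Term B:
  start: add(add(SSZ, add(S^4(Z), SSZ)), add(Z, mul(Z, Z)))
  →1  add(S(add(SZ, add(S^4(Z), SSZ))), add(Z, mul(Z, Z)))
  →2  S(add(add(SZ, add(S^4(Z), SSZ)), add(Z, mul(Z, Z))))
  →3  S(add(S(add(Z, add(S^4(Z), SSZ))), add(Z, mul(Z, Z))))
  →4  S(S(add(add(Z, add(S^4(Z), SSZ)), add(Z, mul(Z, Z)))))
  →5  S(S(add(add(S^4(Z), SSZ), add(Z, mul(Z, Z)))))
  →6  S(S(add(S(add(SSSZ, SSZ)), add(Z, mul(Z, Z)))))
  →7  S(S(S(add(add(SSSZ, SSZ), add(Z, mul(Z, Z))))))
  →8  S(S(S(add(S(add(SSZ, SSZ)), add(Z, mul(Z, Z))))))
  →9  S(S(S(S(add(add(SSZ, SSZ), add(Z, mul(Z, Z)))))))
  →10  S(S(S(S(add(S(add(SZ, SSZ)), add(Z, mul(Z, Z)))))))
  →11  S(S(S(S(S(add(add(SZ, SSZ), add(Z, mul(Z, Z))))))))
  →12  S(S(S(S(S(add(S(add(Z, SSZ)), add(Z, mul(Z, Z))))))))
  →13  S(S(S(S(S(S(add(add(Z, SSZ), add(Z, mul(Z, Z)))))))))
  →14  S(S(S(S(S(S(add(SSZ, add(Z, mul(Z, Z)))))))))
  →15  S(S(S(S(S(S(S(add(SZ, add(Z, mul(Z, Z))))))))))
  →16  S(S(S(S(S(S(S(S(add(Z, add(Z, mul(Z, Z)))))))))))
  →17  S(S(S(S(S(S(S(S(add(Z, mul(Z, Z))))))))))
  →18  S(S(S(S(S(S(S(S(mul(Z, Z)))))))))
  →19  S^8(Z)

Answer: DIFFERENT — A ⇓ S^9(Z), B ⇓ S^8(Z)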